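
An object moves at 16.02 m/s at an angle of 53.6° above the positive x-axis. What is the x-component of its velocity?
vₓ = v cos(θ) = 16.02 × cos(53.6°) = 9.51 m/s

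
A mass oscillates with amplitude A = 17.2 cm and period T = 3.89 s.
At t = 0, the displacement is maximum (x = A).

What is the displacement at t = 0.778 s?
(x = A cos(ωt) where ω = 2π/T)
ω = 2π/T = 2π/3.89 = 1.615 rad/s
x = A cos(ωt) = 17.2×cos(1.615×0.778) = 5.315 cm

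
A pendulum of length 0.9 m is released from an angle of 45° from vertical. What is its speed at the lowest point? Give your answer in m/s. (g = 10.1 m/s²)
h = L(1 − cosθ) = 0.9×(1 − cos45°) = 0.2636 m
v = √(2gh) = √(2×10.1×0.2636) = 2.308 m/s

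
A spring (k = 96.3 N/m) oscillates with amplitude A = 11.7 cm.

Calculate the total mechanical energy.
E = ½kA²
E = ½kA² = ½×96.3×(0.117)² = 0.6591 J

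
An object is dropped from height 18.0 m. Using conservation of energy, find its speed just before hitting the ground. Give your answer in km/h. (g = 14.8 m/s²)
mgh = ½mv² → v = √(2gh) = √(2×14.8×18) = 23.08 m/s = 83.1 km/h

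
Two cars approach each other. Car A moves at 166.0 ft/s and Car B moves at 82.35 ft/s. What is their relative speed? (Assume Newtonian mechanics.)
v_rel = v_A + v_B = 166.0 + 82.35 = 248.3 ft/s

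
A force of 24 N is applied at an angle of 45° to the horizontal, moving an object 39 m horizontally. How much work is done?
W = Fd cosθ = 24×39×cos(45°) = 661.85 J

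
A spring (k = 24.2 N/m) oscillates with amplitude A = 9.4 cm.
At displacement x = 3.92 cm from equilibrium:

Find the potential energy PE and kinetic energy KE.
E_total = ½kA² = ½×24.2×(0.094)² = 0.1069 J
PE = ½kx² = ½×24.2×(0.0392)² = 0.01859 J
KE = E_total − PE = 0.08832 J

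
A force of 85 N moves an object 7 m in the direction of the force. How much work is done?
W = Fd = 85×7 = 595.0 J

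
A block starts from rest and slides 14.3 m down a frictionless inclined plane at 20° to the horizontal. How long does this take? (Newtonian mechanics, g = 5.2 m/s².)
a = g sin(θ) = 5.2 × sin(20°) = 1.78 m/s²
t = √(2d/a) = √(2 × 14.3 / 1.78) = 4.01 s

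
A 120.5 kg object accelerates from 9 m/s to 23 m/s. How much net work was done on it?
W_net = ΔKE = ½m(v₂² − v₁²) = ½×120.5×(23² − 9²) = 26992.0 J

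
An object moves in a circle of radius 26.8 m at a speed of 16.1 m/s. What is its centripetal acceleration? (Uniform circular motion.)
a_c = v²/r = 16.1²/26.8 = 259.21/26.8 = 9.67 m/s²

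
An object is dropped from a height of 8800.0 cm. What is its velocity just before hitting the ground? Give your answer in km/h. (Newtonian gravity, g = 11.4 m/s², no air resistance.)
v = √(2gh) (with unit conversion) = 161.3 km/h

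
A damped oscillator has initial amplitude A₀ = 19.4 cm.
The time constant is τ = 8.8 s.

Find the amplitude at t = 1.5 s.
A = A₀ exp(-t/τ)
A = A₀ exp(−t/τ) = 19.4×exp(−1.5/8.8) = 16.36 cm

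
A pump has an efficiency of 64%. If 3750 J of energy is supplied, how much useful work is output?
W_out = η × W_in = 0.64 × 3750 = 2400.0 J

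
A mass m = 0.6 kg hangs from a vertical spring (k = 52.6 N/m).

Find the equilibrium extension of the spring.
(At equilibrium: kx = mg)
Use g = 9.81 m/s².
x_eq = mg/k = 0.6×9.81/52.6 = 0.1119 m = 11.19 cm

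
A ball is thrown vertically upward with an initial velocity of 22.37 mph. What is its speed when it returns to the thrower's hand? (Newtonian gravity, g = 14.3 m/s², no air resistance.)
By conservation of energy, the ball returns at the same speed = 22.37 mph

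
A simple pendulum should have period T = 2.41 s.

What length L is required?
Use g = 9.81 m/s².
T = 2π√(L/g) → L = g(T/2π)² = 9.81×(2.41/2π)² = 1.443 m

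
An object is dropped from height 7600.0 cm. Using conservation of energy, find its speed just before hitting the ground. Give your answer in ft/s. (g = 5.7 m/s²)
mgh = ½mv² → v = √(2gh) = √(2×5.7×76) = 29.43 m/s = 96.57 ft/s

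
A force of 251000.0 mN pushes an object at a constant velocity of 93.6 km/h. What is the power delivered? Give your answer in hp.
P = Fv = 251 N × 26 m/s = 6526 W = 8.752 hp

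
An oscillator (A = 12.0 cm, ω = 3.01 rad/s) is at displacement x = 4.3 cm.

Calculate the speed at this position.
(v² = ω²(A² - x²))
v = ω√(A² − x²) = 3.01×√(0.12² − 0.043²) = 0.3372 m/s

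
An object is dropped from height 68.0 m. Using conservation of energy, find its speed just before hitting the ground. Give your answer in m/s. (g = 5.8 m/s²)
mgh = ½mv² → v = √(2gh) = √(2×5.8×68) = 28.09 m/s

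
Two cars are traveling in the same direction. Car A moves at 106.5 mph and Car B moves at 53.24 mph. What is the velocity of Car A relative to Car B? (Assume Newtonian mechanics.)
v_rel = v_A - v_B = 106.5 - 53.24 = 53.26 mph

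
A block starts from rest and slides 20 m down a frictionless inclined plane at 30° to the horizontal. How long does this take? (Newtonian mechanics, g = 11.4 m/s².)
a = g sin(θ) = 11.4 × sin(30°) = 5.7 m/s²
t = √(2d/a) = √(2 × 20 / 5.7) = 2.65 s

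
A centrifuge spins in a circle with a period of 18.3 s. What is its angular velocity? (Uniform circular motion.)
ω = 2π/T = 2π/18.3 = 0.3433 rad/s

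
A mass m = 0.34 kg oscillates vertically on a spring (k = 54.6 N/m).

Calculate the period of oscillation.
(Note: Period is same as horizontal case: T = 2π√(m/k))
T = 2π√(m/k) = 2π√(0.34/54.6) = 0.4958 s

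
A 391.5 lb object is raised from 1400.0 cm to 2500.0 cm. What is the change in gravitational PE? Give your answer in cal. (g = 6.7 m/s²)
ΔPE = mg(h₂ − h₁) = 177.6 kg × 6.7 m/s² × (25 − 14) m = 1.309e+04 J = 3128.0 cal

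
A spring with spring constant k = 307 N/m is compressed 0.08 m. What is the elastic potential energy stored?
PE = ½kx² = ½×307×0.08² = 0.9824 J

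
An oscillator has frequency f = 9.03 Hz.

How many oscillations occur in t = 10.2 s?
n = f×t = 9.03×10.2 = 92.11 oscillations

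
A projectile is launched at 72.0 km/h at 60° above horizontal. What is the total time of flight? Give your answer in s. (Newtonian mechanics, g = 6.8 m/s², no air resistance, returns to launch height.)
T = 2v₀sin(θ)/g (with unit conversion) = 5.094 s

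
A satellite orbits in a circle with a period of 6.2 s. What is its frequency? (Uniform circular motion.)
f = 1/T = 1/6.2 = 0.1613 Hz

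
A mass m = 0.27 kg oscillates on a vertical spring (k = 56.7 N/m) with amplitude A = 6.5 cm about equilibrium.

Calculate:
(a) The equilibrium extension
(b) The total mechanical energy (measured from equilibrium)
x_eq = mg/k = 0.27×9.81/56.7 = 0.04671 m = 4.671 cm
E = ½kA² = ½×56.7×(0.065)² = 0.1198 J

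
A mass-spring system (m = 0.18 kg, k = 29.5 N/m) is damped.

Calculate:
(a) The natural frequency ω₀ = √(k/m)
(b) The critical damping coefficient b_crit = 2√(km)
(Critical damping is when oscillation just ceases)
ω₀ = √(k/m) = √(29.5/0.18) = 12.8 rad/s
b_crit = 2√(km) = 2√(29.5×0.18) = 4.609 kg/s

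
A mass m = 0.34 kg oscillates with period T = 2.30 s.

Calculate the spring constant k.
T = 2π√(m/k) → k = m(2π/T)² = 0.34×(2π/2.3)² = 2.537 N/m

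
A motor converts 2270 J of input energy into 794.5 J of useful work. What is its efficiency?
η = W_out/W_in = 794.5/2270 = 0.35 = 35.0%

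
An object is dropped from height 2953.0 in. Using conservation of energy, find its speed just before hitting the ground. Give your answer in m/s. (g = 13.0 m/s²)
mgh = ½mv² → v = √(2gh) = √(2×13.0×75.01) = 44.16 m/s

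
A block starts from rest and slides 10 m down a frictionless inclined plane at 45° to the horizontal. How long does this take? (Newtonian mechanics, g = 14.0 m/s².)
a = g sin(θ) = 14.0 × sin(45°) = 9.9 m/s²
t = √(2d/a) = √(2 × 10 / 9.9) = 1.42 s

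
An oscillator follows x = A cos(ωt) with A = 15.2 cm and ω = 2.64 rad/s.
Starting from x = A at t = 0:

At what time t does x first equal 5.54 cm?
cos(ωt) = x/A = 5.54/15.2 = 0.3645
ωt = arccos(0.3645) = 1.198 rad
t = 1.198/2.64 = 0.4537 s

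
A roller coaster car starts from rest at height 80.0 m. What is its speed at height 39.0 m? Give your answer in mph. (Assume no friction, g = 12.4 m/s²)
mgh₁ = ½mv₂² + mgh₂ → v₂ = √(2g(h₁−h₂)) = √(2×12.4×(80−39)) = 31.89 m/s = 71.33 mph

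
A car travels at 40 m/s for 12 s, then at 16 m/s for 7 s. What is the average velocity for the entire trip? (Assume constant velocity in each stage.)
d₁ = v₁t₁ = 40 × 12 = 480 m
d₂ = v₂t₂ = 16 × 7 = 112 m
d_total = 592 m, t_total = 19 s
v_avg = d_total/t_total = 592/19 = 31.16 m/s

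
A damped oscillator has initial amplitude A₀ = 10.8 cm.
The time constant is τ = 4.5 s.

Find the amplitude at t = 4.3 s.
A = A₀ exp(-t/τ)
A = A₀ exp(−t/τ) = 10.8×exp(−4.3/4.5) = 4.154 cm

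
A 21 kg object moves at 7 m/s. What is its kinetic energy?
KE = ½mv² = ½×21×7² = 514.5 J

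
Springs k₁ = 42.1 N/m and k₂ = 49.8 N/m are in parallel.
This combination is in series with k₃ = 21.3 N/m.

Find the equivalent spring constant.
k₁₂ = k₁ + k₂ = 91.9 N/m (parallel)
1/k_eq = 1/k₁₂ + 1/k₃ → k_eq = 17.29 N/m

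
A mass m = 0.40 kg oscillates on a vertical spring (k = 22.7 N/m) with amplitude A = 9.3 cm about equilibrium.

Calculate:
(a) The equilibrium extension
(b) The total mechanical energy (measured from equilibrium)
x_eq = mg/k = 0.4×9.81/22.7 = 0.1729 m = 17.29 cm
E = ½kA² = ½×22.7×(0.093)² = 0.09817 J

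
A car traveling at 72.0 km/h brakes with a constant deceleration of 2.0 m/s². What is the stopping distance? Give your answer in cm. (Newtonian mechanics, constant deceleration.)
d = v₀² / (2a) (with unit conversion) = 10000.0 cm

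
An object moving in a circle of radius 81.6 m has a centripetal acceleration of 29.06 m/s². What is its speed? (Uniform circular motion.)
v = √(a_c × r) = √(29.06 × 81.6) = 48.7 m/s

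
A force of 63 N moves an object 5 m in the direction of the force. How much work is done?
W = Fd = 63×5 = 315.0 J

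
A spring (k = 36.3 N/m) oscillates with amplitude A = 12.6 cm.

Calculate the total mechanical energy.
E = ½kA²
E = ½kA² = ½×36.3×(0.126)² = 0.2881 J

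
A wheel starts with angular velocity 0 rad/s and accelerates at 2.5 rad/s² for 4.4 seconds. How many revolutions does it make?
θ = ω₀t + ½αt² = 0×4.4 + ½×2.5×4.4² = 24.2 rad
Revolutions = θ/(2π) = 24.2/(2π) = 3.85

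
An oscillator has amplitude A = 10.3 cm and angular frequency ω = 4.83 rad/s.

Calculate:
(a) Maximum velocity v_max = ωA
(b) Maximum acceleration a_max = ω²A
v_max = ωA = 4.83×0.103 = 0.4975 m/s
a_max = ω²A = 4.83²×0.103 = 2.403 m/s²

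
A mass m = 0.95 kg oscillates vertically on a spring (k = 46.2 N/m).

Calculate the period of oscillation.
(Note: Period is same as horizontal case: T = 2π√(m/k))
T = 2π√(m/k) = 2π√(0.95/46.2) = 0.901 s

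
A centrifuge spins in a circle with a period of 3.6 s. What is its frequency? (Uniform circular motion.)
f = 1/T = 1/3.6 = 0.2778 Hz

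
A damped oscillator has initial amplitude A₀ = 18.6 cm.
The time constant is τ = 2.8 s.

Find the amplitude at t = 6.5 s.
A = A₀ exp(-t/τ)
A = A₀ exp(−t/τ) = 18.6×exp(−6.5/2.8) = 1.825 cm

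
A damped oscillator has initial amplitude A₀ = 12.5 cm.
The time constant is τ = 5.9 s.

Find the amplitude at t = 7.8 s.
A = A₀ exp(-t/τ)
A = A₀ exp(−t/τ) = 12.5×exp(−7.8/5.9) = 3.332 cm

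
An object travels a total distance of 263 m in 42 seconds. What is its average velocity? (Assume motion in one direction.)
v_avg = Δd / Δt = 263 / 42 = 6.26 m/s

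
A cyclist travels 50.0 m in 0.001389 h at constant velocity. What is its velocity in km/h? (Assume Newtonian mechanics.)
v = d/t (with unit conversion) = 36.0 km/h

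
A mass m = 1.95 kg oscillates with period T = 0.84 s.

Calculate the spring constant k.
T = 2π√(m/k) → k = m(2π/T)² = 1.95×(2π/0.84)² = 109.1 N/m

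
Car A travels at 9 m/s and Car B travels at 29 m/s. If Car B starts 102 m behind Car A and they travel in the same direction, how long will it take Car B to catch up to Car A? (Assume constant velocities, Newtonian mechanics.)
Relative speed: v_rel = 29 - 9 = 20 m/s
Time to catch: t = d₀/v_rel = 102/20 = 5.1 s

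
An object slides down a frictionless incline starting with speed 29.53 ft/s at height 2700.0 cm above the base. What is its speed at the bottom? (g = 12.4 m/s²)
½mv₀² + mgh = ½mv² → v = √(v₀² + 2gh) = √(9.001² + 2×12.4×27) = 27.4 m/s = 89.89 ft/s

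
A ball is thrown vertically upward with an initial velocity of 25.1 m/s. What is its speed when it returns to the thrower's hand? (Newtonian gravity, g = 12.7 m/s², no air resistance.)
By conservation of energy, the ball returns at the same speed = 25.1 m/s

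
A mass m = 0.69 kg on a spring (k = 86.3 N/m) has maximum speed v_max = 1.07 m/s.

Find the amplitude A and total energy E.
½mv²_max = ½kA² → A = v_max√(m/k) = 1.07×√(0.69/86.3) = 0.09568 m = 9.568 cm
E = ½mv²_max = ½×0.69×1.07² = 0.395 J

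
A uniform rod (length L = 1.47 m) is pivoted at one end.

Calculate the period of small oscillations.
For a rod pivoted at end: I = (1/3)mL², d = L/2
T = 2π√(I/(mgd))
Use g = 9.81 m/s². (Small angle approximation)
I/m = (1/3)L² = 0.7203 m²; d = L/2 = 0.735 m
T = 2π√(I/(mgd)) = 2π√(0.7203/(9.81×0.735)) = 1.986 s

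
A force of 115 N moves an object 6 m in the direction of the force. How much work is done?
W = Fd = 115×6 = 690.0 J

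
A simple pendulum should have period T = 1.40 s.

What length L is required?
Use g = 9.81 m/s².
T = 2π√(L/g) → L = g(T/2π)² = 9.81×(1.4/2π)² = 0.487 m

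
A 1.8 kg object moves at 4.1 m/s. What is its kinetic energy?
KE = ½mv² = ½×1.8×4.1² = 15.129 J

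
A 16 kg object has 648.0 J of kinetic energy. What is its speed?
KE = ½mv² → v = √(2KE/m) = √(2×648.0/16) = 9.0 m/s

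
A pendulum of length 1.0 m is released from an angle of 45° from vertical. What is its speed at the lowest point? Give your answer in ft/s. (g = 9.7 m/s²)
h = L(1 − cosθ) = 1.0×(1 − cos45°) = 0.2929 m
v = √(2gh) = √(2×9.7×0.2929) = 2.384 m/s = 7.821 ft/s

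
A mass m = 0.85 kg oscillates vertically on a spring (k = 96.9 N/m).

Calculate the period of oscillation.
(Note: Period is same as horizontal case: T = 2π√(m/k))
T = 2π√(m/k) = 2π√(0.85/96.9) = 0.5885 s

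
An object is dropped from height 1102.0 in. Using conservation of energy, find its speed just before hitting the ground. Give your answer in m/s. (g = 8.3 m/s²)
mgh = ½mv² → v = √(2gh) = √(2×8.3×27.99) = 21.56 m/s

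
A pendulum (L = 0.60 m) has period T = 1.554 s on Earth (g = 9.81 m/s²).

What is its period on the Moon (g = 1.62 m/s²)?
T = 2π√(L/g), so T_moon/T_earth = √(g_earth/g_moon)
T_moon = 2π√(0.6/1.62) = 3.824 s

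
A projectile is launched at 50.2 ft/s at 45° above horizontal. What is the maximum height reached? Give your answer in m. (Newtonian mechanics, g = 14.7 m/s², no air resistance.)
H = v₀²sin²(θ)/(2g) (with unit conversion) = 3.982 m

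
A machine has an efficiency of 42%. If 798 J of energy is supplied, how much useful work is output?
W_out = η × W_in = 0.42 × 798 = 335.16 J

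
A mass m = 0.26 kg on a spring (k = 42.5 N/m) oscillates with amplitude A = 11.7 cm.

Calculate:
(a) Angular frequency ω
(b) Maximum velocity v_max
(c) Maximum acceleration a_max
ω = √(k/m) = √(42.5/0.26) = 12.79 rad/s
v_max = ωA = 12.79×0.117 = 1.496 m/s
a_max = ω²A = 12.79²×0.117 = 19.12 m/s²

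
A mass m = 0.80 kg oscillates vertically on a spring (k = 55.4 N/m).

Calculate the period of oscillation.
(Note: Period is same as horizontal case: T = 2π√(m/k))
T = 2π√(m/k) = 2π√(0.8/55.4) = 0.755 s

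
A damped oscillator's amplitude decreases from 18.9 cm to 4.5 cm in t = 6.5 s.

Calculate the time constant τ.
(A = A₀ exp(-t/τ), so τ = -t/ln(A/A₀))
A/A₀ = 4.5/18.9 = 0.2381; ln(A/A₀) = -1.435
τ = −t/ln(A/A₀) = −6.5/-1.435 = 4.529 s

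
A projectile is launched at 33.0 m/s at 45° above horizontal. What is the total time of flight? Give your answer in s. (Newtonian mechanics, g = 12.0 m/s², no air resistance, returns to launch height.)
T = 2v₀sin(θ)/g = 3.889 s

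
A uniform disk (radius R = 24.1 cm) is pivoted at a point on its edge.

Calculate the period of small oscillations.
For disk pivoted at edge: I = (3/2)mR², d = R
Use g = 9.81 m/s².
I/m = (3/2)R² = 0.08712 m²; d = R = 0.241 m
T = 2π√((3/2)R²/(gR)) = 2π√(3R/(2g)) = 1.206 s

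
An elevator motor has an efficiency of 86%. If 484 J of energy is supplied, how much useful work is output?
W_out = η × W_in = 0.86 × 484 = 416.24 J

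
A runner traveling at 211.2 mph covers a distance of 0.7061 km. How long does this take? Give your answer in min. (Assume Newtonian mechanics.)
t = d/v (with unit conversion) = 0.1246 min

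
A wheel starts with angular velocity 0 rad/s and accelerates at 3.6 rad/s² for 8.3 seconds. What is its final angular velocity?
ω = ω₀ + αt = 0 + 3.6 × 8.3 = 29.88 rad/s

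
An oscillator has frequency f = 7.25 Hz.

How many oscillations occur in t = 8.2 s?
n = f×t = 7.25×8.2 = 59.45 oscillations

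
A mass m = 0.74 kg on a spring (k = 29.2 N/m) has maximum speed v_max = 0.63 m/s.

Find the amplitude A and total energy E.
½mv²_max = ½kA² → A = v_max√(m/k) = 0.63×√(0.74/29.2) = 0.1003 m = 10.03 cm
E = ½mv²_max = ½×0.74×0.63² = 0.1469 J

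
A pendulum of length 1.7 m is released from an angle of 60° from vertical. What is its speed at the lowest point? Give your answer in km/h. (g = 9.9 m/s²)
h = L(1 − cosθ) = 1.7×(1 − cos60°) = 0.85 m
v = √(2gh) = √(2×9.9×0.85) = 4.102 m/s = 14.77 km/h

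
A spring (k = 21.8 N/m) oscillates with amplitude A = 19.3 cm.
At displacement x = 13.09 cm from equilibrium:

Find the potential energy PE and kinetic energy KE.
E_total = ½kA² = ½×21.8×(0.193)² = 0.406 J
PE = ½kx² = ½×21.8×(0.1309)² = 0.1868 J
KE = E_total − PE = 0.2192 J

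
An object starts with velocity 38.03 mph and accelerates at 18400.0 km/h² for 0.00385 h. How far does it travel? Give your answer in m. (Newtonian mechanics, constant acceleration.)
d = v₀t + ½at² (with unit conversion) = 372.0 m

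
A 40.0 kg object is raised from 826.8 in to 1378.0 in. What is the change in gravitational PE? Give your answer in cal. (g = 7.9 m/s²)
ΔPE = mg(h₂ − h₁) = 40 kg × 7.9 m/s² × (35 − 21) m = 4424 J = 1057.0 cal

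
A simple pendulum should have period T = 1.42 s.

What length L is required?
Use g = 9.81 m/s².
T = 2π√(L/g) → L = g(T/2π)² = 9.81×(1.42/2π)² = 0.5011 m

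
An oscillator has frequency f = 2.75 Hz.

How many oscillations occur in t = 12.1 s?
n = f×t = 2.75×12.1 = 33.27 oscillations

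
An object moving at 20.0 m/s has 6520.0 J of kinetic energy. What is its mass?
KE = ½mv² → m = 2KE/v² = 2×6520.0/20.0² = 32.6 kg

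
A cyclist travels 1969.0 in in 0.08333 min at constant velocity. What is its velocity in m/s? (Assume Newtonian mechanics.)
v = d/t (with unit conversion) = 10.0 m/s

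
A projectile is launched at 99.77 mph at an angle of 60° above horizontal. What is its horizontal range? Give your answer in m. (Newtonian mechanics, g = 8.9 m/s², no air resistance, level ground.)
R = v₀² sin(2θ) / g (with unit conversion) = 193.6 m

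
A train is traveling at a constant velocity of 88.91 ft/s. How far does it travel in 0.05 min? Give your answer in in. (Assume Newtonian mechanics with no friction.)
d = vt (with unit conversion) = 3201.0 in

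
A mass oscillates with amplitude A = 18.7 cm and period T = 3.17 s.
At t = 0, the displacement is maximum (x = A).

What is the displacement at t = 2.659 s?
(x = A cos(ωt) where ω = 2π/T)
ω = 2π/T = 2π/3.17 = 1.982 rad/s
x = A cos(ωt) = 18.7×cos(1.982×2.659) = 9.901 cm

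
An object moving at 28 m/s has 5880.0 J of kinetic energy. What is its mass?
KE = ½mv² → m = 2KE/v² = 2×5880.0/28² = 15.0 kg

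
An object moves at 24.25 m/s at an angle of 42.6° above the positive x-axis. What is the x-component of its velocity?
vₓ = v cos(θ) = 24.25 × cos(42.6°) = 17.85 m/s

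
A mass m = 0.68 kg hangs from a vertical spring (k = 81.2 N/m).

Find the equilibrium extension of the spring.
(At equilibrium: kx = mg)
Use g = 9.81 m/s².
x_eq = mg/k = 0.68×9.81/81.2 = 0.08215 m = 8.215 cm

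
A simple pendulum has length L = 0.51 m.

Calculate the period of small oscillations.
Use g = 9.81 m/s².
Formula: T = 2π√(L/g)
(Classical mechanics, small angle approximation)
T = 2π√(L/g) = 2π√(0.51/9.81) = 1.433 s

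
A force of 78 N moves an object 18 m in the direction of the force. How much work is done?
W = Fd = 78×18 = 1404.0 J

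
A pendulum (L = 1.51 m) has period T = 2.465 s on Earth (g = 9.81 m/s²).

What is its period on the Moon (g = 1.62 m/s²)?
T = 2π√(L/g), so T_moon/T_earth = √(g_earth/g_moon)
T_moon = 2π√(1.51/1.62) = 6.066 s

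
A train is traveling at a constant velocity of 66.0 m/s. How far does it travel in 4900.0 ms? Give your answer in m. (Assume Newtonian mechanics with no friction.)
d = vt (with unit conversion) = 323.4 m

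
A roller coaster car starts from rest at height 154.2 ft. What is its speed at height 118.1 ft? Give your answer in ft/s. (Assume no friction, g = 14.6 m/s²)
mgh₁ = ½mv₂² + mgh₂ → v₂ = √(2g(h₁−h₂)) = √(2×14.6×(47−36)) = 17.92 m/s = 58.81 ft/s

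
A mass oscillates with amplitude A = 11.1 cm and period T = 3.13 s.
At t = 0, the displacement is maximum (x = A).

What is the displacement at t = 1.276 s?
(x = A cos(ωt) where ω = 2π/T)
ω = 2π/T = 2π/3.13 = 2.007 rad/s
x = A cos(ωt) = 11.1×cos(2.007×1.276) = -9.284 cm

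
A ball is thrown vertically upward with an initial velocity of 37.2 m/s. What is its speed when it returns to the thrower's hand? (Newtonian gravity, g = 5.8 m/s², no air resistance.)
By conservation of energy, the ball returns at the same speed = 37.2 m/s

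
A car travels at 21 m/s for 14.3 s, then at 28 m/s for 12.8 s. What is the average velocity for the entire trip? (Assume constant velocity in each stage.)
d₁ = v₁t₁ = 21 × 14.3 = 300.3 m
d₂ = v₂t₂ = 28 × 12.8 = 358.4 m
d_total = 658.7 m, t_total = 27.1 s
v_avg = d_total/t_total = 658.7/27.1 = 24.31 m/s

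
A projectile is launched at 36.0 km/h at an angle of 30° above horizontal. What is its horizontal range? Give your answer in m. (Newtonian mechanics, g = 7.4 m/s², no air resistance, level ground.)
R = v₀² sin(2θ) / g (with unit conversion) = 11.7 m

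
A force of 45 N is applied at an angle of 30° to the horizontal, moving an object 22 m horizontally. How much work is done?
W = Fd cosθ = 45×22×cos(30°) = 857.37 J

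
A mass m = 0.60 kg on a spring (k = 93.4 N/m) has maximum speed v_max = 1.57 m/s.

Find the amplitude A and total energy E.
½mv²_max = ½kA² → A = v_max√(m/k) = 1.57×√(0.6/93.4) = 0.1258 m = 12.58 cm
E = ½mv²_max = ½×0.6×1.57² = 0.7395 J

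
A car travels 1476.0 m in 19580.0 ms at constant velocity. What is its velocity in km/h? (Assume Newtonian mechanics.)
v = d/t (with unit conversion) = 271.4 km/h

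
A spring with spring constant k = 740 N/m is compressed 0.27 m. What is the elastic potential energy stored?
PE = ½kx² = ½×740×0.27² = 26.97 J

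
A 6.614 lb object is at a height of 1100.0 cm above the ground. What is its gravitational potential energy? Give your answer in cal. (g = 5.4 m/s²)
PE = mgh = 3 kg × 5.4 m/s² × 11 m = 178.2 J = 42.59 cal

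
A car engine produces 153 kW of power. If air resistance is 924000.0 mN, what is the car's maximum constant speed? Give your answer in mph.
P = Fv → v = P/F = 153000 W / 924 N = 165.6 m/s = 370.4 mph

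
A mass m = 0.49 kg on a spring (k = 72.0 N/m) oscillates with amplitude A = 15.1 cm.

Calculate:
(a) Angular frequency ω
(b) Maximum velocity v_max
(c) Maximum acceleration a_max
ω = √(k/m) = √(72.0/0.49) = 12.12 rad/s
v_max = ωA = 12.12×0.151 = 1.83 m/s
a_max = ω²A = 12.12²×0.151 = 22.19 m/s²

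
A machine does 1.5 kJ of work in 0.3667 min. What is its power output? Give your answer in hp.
P = W/t = 1500 J / 22 s = 68.18 W = 0.09142 hp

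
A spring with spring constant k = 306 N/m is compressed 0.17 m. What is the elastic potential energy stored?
PE = ½kx² = ½×306×0.17² = 4.422 J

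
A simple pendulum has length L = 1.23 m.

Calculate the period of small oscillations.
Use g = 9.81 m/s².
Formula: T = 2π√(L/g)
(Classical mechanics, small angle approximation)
T = 2π√(L/g) = 2π√(1.23/9.81) = 2.225 s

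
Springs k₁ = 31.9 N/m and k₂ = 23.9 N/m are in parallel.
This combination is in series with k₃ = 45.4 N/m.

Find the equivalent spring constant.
k₁₂ = k₁ + k₂ = 55.8 N/m (parallel)
1/k_eq = 1/k₁₂ + 1/k₃ → k_eq = 25.03 N/m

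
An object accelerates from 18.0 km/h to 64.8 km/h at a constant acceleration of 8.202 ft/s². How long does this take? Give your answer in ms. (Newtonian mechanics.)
t = (v - v₀)/a (with unit conversion) = 5200.0 ms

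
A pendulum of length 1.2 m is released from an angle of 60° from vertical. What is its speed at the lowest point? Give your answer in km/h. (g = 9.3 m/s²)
h = L(1 − cosθ) = 1.2×(1 − cos60°) = 0.6 m
v = √(2gh) = √(2×9.3×0.6) = 3.341 m/s = 12.03 km/h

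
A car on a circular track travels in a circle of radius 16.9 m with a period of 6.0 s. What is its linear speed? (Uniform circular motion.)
v = 2πr/T = 2π×16.9/6.0 = 17.7 m/s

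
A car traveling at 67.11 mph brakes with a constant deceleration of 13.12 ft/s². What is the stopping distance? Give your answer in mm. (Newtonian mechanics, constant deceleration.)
d = v₀² / (2a) (with unit conversion) = 112500.0 mm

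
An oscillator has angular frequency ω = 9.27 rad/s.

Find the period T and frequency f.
T = 2π/ω = 2π/9.27 = 0.6778 s; f = ω/2π = 1.475 Hz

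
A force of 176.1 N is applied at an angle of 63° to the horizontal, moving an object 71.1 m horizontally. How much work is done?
W = Fd cosθ = 176.1×71.1×cos(63°) = 5684.3 J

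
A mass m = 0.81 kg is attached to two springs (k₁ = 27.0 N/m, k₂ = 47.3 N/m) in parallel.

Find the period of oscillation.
k_eq = k₁+k₂ = 74.3 N/m
T = 2π√(m/k_eq) = 2π√(0.81/74.3) = 0.656 s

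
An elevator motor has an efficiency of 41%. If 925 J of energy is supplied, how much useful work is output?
W_out = η × W_in = 0.41 × 925 = 379.25 J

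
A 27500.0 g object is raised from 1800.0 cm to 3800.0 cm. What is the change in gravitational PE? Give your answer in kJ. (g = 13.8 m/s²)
ΔPE = mg(h₂ − h₁) = 27.5 kg × 13.8 m/s² × (38 − 18) m = 7590 J = 7.59 kJ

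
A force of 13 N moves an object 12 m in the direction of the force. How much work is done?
W = Fd = 13×12 = 156.0 J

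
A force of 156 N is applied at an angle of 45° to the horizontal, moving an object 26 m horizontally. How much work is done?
W = Fd cosθ = 156×26×cos(45°) = 2868.0 J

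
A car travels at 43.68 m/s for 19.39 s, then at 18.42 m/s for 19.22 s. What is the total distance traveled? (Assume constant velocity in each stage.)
d₁ = v₁t₁ = 43.68 × 19.39 = 846.955 m
d₂ = v₂t₂ = 18.42 × 19.22 = 354.032 m
d_total = 846.955 + 354.032 = 1200.99 m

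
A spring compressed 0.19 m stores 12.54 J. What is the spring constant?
PE = ½kx² → k = 2PE/x² = 2×12.54/0.19² = 694.7 N/m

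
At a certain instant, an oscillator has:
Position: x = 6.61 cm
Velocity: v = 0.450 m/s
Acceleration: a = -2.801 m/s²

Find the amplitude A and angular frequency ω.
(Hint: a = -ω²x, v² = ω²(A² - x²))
a = −ω²x → ω = √(|a|/x) = √(2.801/0.0661) = 6.51 rad/s
v² = ω²(A² − x²) → A = √(x² + v²/ω²) = √(0.0661² + 0.45²/6.51²) = 0.09564 m = 9.564 cm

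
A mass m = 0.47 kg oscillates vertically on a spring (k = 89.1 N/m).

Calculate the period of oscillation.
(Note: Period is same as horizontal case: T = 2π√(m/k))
T = 2π√(m/k) = 2π√(0.47/89.1) = 0.4563 s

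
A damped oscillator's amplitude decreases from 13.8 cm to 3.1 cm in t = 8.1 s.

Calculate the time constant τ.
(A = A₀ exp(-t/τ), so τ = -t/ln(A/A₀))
A/A₀ = 3.1/13.8 = 0.2246; ln(A/A₀) = -1.493
τ = −t/ln(A/A₀) = −8.1/-1.493 = 5.424 s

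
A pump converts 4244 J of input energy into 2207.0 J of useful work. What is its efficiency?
η = W_out/W_in = 2207.0/4244 = 0.52 = 52.0%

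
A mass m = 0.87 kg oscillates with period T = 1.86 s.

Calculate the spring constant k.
T = 2π√(m/k) → k = m(2π/T)² = 0.87×(2π/1.86)² = 9.928 N/m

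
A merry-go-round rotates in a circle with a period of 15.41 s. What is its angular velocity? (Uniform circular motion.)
ω = 2π/T = 2π/15.41 = 0.4077 rad/s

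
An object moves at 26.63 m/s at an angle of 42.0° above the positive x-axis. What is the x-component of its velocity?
vₓ = v cos(θ) = 26.63 × cos(42.0°) = 19.79 m/s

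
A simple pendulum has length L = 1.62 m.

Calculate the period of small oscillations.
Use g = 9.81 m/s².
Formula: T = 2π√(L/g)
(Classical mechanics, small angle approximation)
T = 2π√(L/g) = 2π√(1.62/9.81) = 2.553 s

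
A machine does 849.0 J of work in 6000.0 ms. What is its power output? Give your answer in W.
P = W/t = 849 J / 6 s = 141.5 W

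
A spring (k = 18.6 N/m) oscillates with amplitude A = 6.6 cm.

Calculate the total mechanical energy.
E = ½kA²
E = ½kA² = ½×18.6×(0.066)² = 0.04051 J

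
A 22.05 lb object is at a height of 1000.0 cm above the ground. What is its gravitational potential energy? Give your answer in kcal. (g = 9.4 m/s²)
PE = mgh = 10 kg × 9.4 m/s² × 10 m = 940.2 J = 0.2247 kcal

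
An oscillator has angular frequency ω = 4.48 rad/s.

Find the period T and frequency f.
T = 2π/ω = 2π/4.48 = 1.402 s; f = ω/2π = 0.713 Hz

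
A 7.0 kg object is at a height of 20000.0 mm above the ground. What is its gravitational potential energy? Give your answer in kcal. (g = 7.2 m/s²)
PE = mgh = 7 kg × 7.2 m/s² × 20 m = 1008 J = 0.2409 kcal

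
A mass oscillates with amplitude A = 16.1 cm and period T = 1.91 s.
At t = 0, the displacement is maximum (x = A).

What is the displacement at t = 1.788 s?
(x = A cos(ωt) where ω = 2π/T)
ω = 2π/T = 2π/1.91 = 3.29 rad/s
x = A cos(ωt) = 16.1×cos(3.29×1.788) = 14.82 cm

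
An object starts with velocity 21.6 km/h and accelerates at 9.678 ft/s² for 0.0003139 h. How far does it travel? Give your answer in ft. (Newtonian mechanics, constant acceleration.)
d = v₀t + ½at² (with unit conversion) = 28.42 ft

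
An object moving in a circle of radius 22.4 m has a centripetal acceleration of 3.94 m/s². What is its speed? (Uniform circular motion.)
v = √(a_c × r) = √(3.94 × 22.4) = 9.39 m/s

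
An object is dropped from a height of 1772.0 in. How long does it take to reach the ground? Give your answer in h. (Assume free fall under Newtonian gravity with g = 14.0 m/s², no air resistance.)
t = √(2h/g) (with unit conversion) = 0.0007044 h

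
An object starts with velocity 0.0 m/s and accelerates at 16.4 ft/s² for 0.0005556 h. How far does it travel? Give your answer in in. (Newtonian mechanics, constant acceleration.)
d = v₀t + ½at² (with unit conversion) = 393.7 in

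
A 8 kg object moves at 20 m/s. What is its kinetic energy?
KE = ½mv² = ½×8×20² = 1600.0 J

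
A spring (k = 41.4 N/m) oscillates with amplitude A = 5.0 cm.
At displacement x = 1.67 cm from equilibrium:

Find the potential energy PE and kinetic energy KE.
E_total = ½kA² = ½×41.4×(0.05)² = 0.05175 J
PE = ½kx² = ½×41.4×(0.0167)² = 0.005773 J
KE = E_total − PE = 0.04598 J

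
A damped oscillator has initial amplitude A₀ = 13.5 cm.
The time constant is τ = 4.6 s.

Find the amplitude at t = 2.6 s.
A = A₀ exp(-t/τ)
A = A₀ exp(−t/τ) = 13.5×exp(−2.6/4.6) = 7.671 cm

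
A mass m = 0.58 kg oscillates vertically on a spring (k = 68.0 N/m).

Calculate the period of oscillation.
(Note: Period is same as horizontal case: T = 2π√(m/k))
T = 2π√(m/k) = 2π√(0.58/68.0) = 0.5803 s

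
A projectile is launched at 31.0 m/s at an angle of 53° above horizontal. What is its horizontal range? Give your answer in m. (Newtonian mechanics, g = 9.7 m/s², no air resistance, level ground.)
R = v₀² sin(2θ) / g = 95.23 m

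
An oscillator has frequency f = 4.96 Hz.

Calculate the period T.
T = 1/f = 1/4.96 = 0.2016 s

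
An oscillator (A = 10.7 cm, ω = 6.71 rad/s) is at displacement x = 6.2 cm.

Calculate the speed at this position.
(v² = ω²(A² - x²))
v = ω√(A² − x²) = 6.71×√(0.107² − 0.062²) = 0.5852 m/s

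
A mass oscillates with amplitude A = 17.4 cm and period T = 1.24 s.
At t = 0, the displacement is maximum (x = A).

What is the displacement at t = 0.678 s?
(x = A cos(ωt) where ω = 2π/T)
ω = 2π/T = 2π/1.24 = 5.067 rad/s
x = A cos(ωt) = 17.4×cos(5.067×0.678) = -16.65 cm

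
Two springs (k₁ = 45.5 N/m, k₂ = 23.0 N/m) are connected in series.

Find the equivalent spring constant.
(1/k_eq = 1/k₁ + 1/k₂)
1/k_eq = 1/45.5 + 1/23.0 = 0.065456; k_eq = 15.28 N/m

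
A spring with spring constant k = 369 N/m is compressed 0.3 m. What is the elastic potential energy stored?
PE = ½kx² = ½×369×0.3² = 16.61 J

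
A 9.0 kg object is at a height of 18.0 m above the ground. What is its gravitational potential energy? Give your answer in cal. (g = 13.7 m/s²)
PE = mgh = 9 kg × 13.7 m/s² × 18 m = 2219 J = 530.4 cal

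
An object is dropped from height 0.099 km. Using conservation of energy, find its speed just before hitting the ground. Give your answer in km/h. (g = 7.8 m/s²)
mgh = ½mv² → v = √(2gh) = √(2×7.8×99) = 39.3 m/s = 141.5 km/h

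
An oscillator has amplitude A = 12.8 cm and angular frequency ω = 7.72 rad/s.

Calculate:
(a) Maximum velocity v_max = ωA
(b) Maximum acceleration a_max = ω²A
v_max = ωA = 7.72×0.128 = 0.9882 m/s
a_max = ω²A = 7.72²×0.128 = 7.629 m/s²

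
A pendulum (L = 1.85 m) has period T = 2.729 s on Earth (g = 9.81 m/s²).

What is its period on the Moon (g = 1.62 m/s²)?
T = 2π√(L/g), so T_moon/T_earth = √(g_earth/g_moon)
T_moon = 2π√(1.85/1.62) = 6.714 s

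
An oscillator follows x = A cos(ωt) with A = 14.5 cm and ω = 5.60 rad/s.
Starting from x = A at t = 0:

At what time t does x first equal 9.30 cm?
cos(ωt) = x/A = 9.3/14.5 = 0.6414
ωt = arccos(0.6414) = 0.8745 rad
t = 0.8745/5.6 = 0.1562 s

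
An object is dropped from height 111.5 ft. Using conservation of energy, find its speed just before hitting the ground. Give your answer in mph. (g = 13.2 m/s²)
mgh = ½mv² → v = √(2gh) = √(2×13.2×33.99) = 29.95 m/s = 67.0 mph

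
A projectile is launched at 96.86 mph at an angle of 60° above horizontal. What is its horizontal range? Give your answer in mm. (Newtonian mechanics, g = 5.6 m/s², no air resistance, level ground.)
R = v₀² sin(2θ) / g (with unit conversion) = 290000.0 mm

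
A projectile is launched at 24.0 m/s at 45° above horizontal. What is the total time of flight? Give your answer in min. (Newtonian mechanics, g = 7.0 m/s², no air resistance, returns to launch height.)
T = 2v₀sin(θ)/g (with unit conversion) = 0.08081 min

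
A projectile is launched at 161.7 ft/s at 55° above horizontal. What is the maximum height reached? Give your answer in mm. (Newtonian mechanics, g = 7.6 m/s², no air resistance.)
H = v₀²sin²(θ)/(2g) (with unit conversion) = 107200.0 mm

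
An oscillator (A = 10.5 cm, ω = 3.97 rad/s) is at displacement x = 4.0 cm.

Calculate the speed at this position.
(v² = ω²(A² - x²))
v = ω√(A² − x²) = 3.97×√(0.105² − 0.04²) = 0.3854 m/s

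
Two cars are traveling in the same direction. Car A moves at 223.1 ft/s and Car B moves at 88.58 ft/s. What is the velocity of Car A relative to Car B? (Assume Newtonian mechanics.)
v_rel = v_A - v_B = 223.1 - 88.58 = 134.5 ft/s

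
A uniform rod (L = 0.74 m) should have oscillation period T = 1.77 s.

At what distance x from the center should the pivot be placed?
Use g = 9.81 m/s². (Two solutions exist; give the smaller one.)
T = 2π√((L²/12 + x²)/(gx)). Let c = T²g/(4π²) = 0.7785.
x² − cx + L²/12 = 0 → x = (c − √(c² − L²/3))/2 = 0.06385 m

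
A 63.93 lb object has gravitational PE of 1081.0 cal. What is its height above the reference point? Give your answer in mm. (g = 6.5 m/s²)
PE = mgh → h = PE/(mg) = 4523 J / (29 kg × 6.5 m/s²) = 24 m = 24000.0 mm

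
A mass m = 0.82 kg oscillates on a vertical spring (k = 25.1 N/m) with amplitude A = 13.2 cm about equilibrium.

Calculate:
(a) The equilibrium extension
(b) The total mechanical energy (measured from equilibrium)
x_eq = mg/k = 0.82×9.81/25.1 = 0.3205 m = 32.05 cm
E = ½kA² = ½×25.1×(0.132)² = 0.2187 J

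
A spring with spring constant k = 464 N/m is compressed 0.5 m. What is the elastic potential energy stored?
PE = ½kx² = ½×464×0.5² = 58.0 J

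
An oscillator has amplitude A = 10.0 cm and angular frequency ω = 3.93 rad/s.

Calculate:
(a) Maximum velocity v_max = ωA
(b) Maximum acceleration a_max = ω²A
v_max = ωA = 3.93×0.1 = 0.393 m/s
a_max = ω²A = 3.93²×0.1 = 1.544 m/s²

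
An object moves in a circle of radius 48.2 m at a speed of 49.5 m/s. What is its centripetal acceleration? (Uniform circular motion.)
a_c = v²/r = 49.5²/48.2 = 2450.25/48.2 = 50.84 m/s²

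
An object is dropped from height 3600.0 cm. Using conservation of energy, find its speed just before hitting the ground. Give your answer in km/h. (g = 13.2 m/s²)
mgh = ½mv² → v = √(2gh) = √(2×13.2×36) = 30.83 m/s = 111.0 km/h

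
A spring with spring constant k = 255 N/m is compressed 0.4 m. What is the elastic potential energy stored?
PE = ½kx² = ½×255×0.4² = 20.4 J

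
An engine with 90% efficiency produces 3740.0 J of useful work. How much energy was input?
W_in = W_out/η = 3740.0/0.9 = 4155.6 J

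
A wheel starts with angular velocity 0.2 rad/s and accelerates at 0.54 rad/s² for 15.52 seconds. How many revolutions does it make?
θ = ω₀t + ½αt² = 0.2×15.52 + ½×0.54×15.52² = 68.14 rad
Revolutions = θ/(2π) = 68.14/(2π) = 10.84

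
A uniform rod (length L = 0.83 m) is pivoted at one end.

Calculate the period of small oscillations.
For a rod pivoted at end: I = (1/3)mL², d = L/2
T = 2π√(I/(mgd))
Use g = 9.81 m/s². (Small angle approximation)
I/m = (1/3)L² = 0.2296 m²; d = L/2 = 0.415 m
T = 2π√(I/(mgd)) = 2π√(0.2296/(9.81×0.415)) = 1.492 s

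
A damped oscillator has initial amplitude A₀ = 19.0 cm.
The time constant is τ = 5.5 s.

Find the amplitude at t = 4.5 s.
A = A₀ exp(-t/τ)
A = A₀ exp(−t/τ) = 19.0×exp(−4.5/5.5) = 8.383 cm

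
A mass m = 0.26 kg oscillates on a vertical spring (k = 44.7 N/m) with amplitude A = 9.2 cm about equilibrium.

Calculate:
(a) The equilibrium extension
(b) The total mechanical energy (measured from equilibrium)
x_eq = mg/k = 0.26×9.81/44.7 = 0.05706 m = 5.706 cm
E = ½kA² = ½×44.7×(0.092)² = 0.1892 J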